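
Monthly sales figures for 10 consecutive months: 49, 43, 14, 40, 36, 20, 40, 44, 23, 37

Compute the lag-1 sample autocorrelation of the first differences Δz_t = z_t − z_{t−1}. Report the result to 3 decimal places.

-0.443

First differences Δz: -6, -29, 26, -4, -16, 20, 4, -21, 14
Mean of differences = -1.3333
Numerator Σ(Δz_t−Δz̄)(Δz_{t+1}−Δz̄) = -1266.4444
Denominator Σ(Δz_t−Δz̄)² = 2862.0000
r_1(Δz) = -1266.4444 / 2862.0000 = -0.443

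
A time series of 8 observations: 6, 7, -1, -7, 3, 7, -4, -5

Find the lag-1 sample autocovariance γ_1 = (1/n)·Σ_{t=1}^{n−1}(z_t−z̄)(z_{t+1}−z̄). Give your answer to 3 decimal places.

3.711

Mean z̄ = (6 + 7 − 1 − 7 + 3 + 7 − 4 − 5)/8 = 0.7500
Σ_{t=1}^{7}(z_t−z̄)(z_{t+1}−z̄) = 29.6875
γ_1 = 29.6875 / 8 = 3.711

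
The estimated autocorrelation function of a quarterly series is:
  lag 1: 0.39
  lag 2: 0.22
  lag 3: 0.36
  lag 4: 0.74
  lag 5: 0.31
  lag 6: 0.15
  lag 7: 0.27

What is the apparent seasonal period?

4

The largest autocorrelation is r_4 = 0.74; the remaining lags stay at or below 0.39. The elevated value at lag 1 (0.39), dropping to 0.22 at lag 2, reflects decaying short-term dependence rather than seasonality.
The dominant spike at lag 4 indicates a seasonal period of 4.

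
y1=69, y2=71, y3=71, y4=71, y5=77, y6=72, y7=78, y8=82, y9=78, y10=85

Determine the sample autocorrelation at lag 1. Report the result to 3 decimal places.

Mean ȳ = (69 + 71 + 71 + 71 + 77 + 72 + 78 + 82 + 78 + 85)/10 = 75.4000
Numerator Σ_{t=1}^{9}(y_t−ȳ)(y_{t+1}−ȳ) = 104.8400
Denominator Σ(y_t−ȳ)² = 262.4000
r_1 = 104.8400 / 262.4000 = 0.400

0.400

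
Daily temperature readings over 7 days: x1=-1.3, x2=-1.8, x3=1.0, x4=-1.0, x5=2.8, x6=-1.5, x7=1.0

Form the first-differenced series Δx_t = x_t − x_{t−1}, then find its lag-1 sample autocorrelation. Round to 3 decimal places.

-0.833

First differences Δx: -0.5, 2.8, -2.0, 3.8, -4.3, 2.5
Mean of differences = 0.3833
Numerator Σ(Δx_t−Δx̄)(Δx_{t+1}−Δx̄) = -41.9519
Denominator Σ(Δx_t−Δx̄)² = 50.3883
r_1(Δx) = -41.9519 / 50.3883 = -0.833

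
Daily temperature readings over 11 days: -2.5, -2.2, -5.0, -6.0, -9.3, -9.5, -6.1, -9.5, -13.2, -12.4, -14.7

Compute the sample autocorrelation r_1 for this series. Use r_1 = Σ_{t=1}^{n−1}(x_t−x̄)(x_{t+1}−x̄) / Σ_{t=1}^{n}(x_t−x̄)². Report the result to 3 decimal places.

0.613

Mean x̄ = (-2.5 − 2.2 − 5.0 − 6.0 − 9.3 − 9.5 − 6.1 − 9.5 − 13.2 − 12.4 − 14.7)/11 = -8.2182
Numerator Σ_{t=1}^{10}(x_t−x̄)(x_{t+1}−x̄) = 108.8006
Denominator Σ(x_t−x̄)² = 177.4564
r_1 = 108.8006 / 177.4564 = 0.613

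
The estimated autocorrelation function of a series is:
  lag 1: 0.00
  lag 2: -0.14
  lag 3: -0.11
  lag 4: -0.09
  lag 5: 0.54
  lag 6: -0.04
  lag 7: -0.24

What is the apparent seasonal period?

The largest autocorrelation is r_5 = 0.54; the remaining lags stay at or below 0.00.
The dominant spike at lag 5 indicates a seasonal period of 5.

5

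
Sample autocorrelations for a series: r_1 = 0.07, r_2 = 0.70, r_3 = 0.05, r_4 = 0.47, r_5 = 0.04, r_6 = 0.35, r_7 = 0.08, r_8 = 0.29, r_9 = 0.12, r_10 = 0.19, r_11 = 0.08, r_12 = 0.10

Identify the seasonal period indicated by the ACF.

2

The largest autocorrelation is r_2 = 0.70, with weaker echoes at lags 4 (0.47), 6 (0.35), 8 (0.29) and 10 (0.19); the remaining lags stay at or below 0.12.
The dominant spike at lag 2 indicates a seasonal period of 2.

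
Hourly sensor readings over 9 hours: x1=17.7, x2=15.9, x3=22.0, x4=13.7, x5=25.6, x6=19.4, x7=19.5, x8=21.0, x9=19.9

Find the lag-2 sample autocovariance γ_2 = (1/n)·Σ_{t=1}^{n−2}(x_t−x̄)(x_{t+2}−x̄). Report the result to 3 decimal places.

Mean x̄ = (17.7 + 15.9 + 22.0 + 13.7 + 25.6 + 19.4 + 19.5 + 21.0 + 19.9)/9 = 19.4111
Σ_{t=1}^{7}(x_t−x̄)(x_{t+2}−x̄) = 32.2842
γ_2 = 32.2842 / 9 = 3.587

3.587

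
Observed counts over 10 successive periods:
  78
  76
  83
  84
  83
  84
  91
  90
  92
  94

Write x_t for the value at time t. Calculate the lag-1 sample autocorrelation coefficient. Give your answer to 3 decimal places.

Mean x̄ = (78 + 76 + 83 + 84 + 83 + 84 + 91 + 90 + 92 + 94)/10 = 85.5000
Numerator Σ_{t=1}^{9}(x_t−x̄)(x_{t+1}−x̄) = 207.2500
Denominator Σ(x_t−x̄)² = 328.5000
r_1 = 207.2500 / 328.5000 = 0.631

0.631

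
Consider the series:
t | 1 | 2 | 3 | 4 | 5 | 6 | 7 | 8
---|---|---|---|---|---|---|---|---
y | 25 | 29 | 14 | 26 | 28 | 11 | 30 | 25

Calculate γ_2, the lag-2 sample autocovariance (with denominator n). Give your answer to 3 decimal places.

Mean ȳ = (25 + 29 + 14 + 26 + 28 + 11 + 30 + 25)/8 = 23.5000
Deviations: 1.5000, 5.5000, -9.5000, 2.5000, 4.5000, -12.5000, 6.5000, 1.5000
Σ_{t=1}^{6}(y_t−ȳ)(y_{t+2}−ȳ) = -64.0000
γ_2 = -64.0000 / 8 = -8.000

-8.000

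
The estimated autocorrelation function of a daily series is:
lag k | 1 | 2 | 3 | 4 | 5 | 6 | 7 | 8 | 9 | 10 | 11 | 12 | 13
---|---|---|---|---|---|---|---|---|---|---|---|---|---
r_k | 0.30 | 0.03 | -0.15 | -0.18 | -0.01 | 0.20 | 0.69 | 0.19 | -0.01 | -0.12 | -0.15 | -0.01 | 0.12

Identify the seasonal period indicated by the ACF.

The largest autocorrelation is r_7 = 0.69; the remaining lags stay at or below 0.30. The elevated value at lag 1 (0.30), dropping to 0.03 at lag 2, reflects decaying short-term dependence rather than seasonality.
The dominant spike at lag 7 indicates a seasonal period of 7.

7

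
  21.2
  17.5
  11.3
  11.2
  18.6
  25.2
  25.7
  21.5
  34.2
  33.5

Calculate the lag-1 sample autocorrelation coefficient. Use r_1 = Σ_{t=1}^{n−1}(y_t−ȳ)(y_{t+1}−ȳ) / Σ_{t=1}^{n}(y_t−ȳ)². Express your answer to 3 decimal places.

Mean ȳ = (21.2 + 17.5 + 11.3 + 11.2 + 18.6 + 25.2 + 25.7 + 21.5 + 34.2 + 33.5)/10 = 21.9900
Numerator Σ_{t=1}^{9}(y_t−ȳ)(y_{t+1}−ȳ) = 337.2319
Denominator Σ(y_t−ȳ)² = 568.8490
r_1 = 337.2319 / 568.8490 = 0.593

0.593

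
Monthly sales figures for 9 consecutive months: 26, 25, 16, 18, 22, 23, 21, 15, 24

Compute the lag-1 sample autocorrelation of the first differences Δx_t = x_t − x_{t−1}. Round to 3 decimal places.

-0.195

First differences Δx: -1, -9, 2, 4, 1, -2, -6, 9
Mean of differences = -0.2500
Numerator Σ(Δx_t−Δx̄)(Δx_{t+1}−Δx̄) = -43.5625
Denominator Σ(Δx_t−Δx̄)² = 223.5000
r_1(Δx) = -43.5625 / 223.5000 = -0.195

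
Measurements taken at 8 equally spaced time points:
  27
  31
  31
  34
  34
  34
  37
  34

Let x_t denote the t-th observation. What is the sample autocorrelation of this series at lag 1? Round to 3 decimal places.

Mean x̄ = (27 + 31 + 31 + 34 + 34 + 34 + 37 + 34)/8 = 32.7500
Deviations from mean: -5.7500, -1.7500, -1.7500, 1.2500, 1.2500, 1.2500, 4.2500, 1.2500
Numerator Σ_{t=1}^{7}(x_t−x̄)(x_{t+1}−x̄) = 24.6875
Denominator Σ(x_t−x̄)² = 63.5000
r_1 = 24.6875 / 63.5000 = 0.389

0.389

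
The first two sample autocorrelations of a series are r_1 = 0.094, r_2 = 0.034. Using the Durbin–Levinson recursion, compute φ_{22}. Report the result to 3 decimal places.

0.025

φ_{22} = (r_2 − r_1²) / (1 − r_1²)
r_1² = (0.094)² = 0.008836
Numerator = 0.034 − 0.0088 = 0.0252; denominator = 1 − 0.0088 = 0.9912
φ_{22} = 0.0252 / 0.9912 = 0.025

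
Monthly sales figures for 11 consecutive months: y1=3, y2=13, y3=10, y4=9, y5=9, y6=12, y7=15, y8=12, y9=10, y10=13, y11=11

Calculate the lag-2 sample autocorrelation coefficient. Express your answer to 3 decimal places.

-0.053

Mean ȳ = (3 + 13 + 10 + 9 + 9 + 12 + 15 + 12 + 10 + 13 + 11)/11 = 10.6364
Numerator Σ_{t=1}^{9}(y_t−ȳ)(y_{t+2}−ȳ) = -5.2645
Denominator Σ(y_t−ȳ)² = 98.5455
r_2 = -5.2645 / 98.5455 = -0.053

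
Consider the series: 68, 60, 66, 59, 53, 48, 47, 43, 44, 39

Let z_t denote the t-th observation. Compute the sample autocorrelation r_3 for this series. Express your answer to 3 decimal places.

Mean z̄ = (68 + 60 + 66 + 59 + 53 + 48 + 47 + 43 + 44 + 39)/10 = 52.7000
Numerator Σ_{t=1}^{7}(z_t−z̄)(z_{t+3}−z̄) = 116.2300
Denominator Σ(z_t−z̄)² = 916.1000
r_3 = 116.2300 / 916.1000 = 0.127

0.127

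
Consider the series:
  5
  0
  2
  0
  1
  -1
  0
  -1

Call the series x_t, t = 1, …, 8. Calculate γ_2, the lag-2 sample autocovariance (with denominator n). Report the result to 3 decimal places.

Mean x̄ = (5 + 0 + 2 + 0 + 1 − 1 + 0 − 1)/8 = 0.7500
Deviations: 4.2500, -0.7500, 1.2500, -0.7500, 0.2500, -1.7500, -0.7500, -1.7500
Σ_{t=1}^{6}(x_t−x̄)(x_{t+2}−x̄) = 10.3750
γ_2 = 10.3750 / 8 = 1.297

1.297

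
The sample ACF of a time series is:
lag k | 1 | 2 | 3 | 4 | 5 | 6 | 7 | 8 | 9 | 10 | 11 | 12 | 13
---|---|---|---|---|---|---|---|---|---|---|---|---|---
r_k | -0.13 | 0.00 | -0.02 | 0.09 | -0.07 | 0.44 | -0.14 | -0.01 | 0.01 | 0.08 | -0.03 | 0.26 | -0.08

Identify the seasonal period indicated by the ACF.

The largest autocorrelation is r_6 = 0.44, with a weaker echo at lag 12 (0.26); the remaining lags stay at or below 0.09.
The dominant spike at lag 6 indicates a seasonal period of 6.

6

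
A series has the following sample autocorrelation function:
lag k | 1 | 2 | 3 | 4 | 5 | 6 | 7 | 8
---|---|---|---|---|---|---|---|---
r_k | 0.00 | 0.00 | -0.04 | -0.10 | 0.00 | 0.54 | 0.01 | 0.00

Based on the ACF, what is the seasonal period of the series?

6

The largest autocorrelation is r_6 = 0.54; the remaining lags stay at or below 0.01.
The dominant spike at lag 6 indicates a seasonal period of 6.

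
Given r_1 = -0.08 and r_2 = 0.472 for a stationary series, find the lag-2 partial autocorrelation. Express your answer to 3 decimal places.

0.469

φ_{22} = (r_2 − r_1²) / (1 − r_1²)
r_1² = (-0.08)² = 0.0064
Numerator = 0.472 − 0.0064 = 0.4656; denominator = 1 − 0.0064 = 0.9936
φ_{22} = 0.4656 / 0.9936 = 0.469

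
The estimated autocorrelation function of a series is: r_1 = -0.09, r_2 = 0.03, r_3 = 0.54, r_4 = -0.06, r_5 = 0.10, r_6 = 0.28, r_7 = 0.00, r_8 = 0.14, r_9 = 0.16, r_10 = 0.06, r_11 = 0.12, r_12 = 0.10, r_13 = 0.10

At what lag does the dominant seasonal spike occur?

The largest autocorrelation is r_3 = 0.54, with weaker echoes at lags 6 (0.28) and 9 (0.16); the remaining lags stay at or below 0.14.
The dominant spike at lag 3 indicates a seasonal period of 3.

3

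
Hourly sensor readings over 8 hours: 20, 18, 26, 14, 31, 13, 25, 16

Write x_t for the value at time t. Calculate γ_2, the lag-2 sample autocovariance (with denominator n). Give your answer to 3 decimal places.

25.152

Mean x̄ = (20 + 18 + 26 + 14 + 31 + 13 + 25 + 16)/8 = 20.3750
Deviations: -0.3750, -2.3750, 5.6250, -6.3750, 10.6250, -7.3750, 4.6250, -4.3750
Σ_{t=1}^{6}(x_t−x̄)(x_{t+2}−x̄) = 201.2188
γ_2 = 201.2188 / 8 = 25.152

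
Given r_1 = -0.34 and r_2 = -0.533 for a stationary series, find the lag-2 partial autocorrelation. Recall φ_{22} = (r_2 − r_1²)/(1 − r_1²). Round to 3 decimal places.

-0.733

φ_{22} = (r_2 − r_1²) / (1 − r_1²)
r_1² = (-0.34)² = 0.1156
Numerator = -0.533 − 0.1156 = -0.6486; denominator = 1 − 0.1156 = 0.8844
φ_{22} = -0.6486 / 0.8844 = -0.733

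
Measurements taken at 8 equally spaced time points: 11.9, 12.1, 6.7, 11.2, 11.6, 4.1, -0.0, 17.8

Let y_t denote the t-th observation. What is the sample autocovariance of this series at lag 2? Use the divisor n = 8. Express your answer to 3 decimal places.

-10.309

Mean ȳ = (11.9 + 12.1 + 6.7 + 11.2 + 11.6 + 4.1 − 0.0 + 17.8)/8 = 9.4250
Deviations: 2.4750, 2.6750, -2.7250, 1.7750, 2.1750, -5.3250, -9.4250, 8.3750
Σ_{t=1}^{6}(y_t−ȳ)(y_{t+2}−ȳ) = -82.4713
γ_2 = -82.4713 / 8 = -10.309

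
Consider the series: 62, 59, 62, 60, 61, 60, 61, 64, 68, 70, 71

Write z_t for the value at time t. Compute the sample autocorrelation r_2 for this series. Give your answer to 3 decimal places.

Mean z̄ = (62 + 59 + 62 + 60 + 61 + 60 + 61 + 64 + 68 + 70 + 71)/11 = 63.4545
Numerator Σ_{t=1}^{9}(z_t−z̄)(z_{t+2}−z̄) = 63.8595
Denominator Σ(z_t−z̄)² = 180.7273
r_2 = 63.8595 / 180.7273 = 0.353

0.353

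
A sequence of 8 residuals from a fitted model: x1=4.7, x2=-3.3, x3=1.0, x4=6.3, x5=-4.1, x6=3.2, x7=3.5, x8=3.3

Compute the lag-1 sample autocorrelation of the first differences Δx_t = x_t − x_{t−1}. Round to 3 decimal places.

-0.512

First differences Δx: -8.0, 4.3, 5.3, -10.4, 7.3, 0.3, -0.2
Mean of differences = -0.2000
Numerator Σ(Δx_t−Δx̄)(Δx_{t+1}−Δx̄) = -139.2000
Denominator Σ(Δx_t−Δx̄)² = 271.8800
r_1(Δx) = -139.2000 / 271.8800 = -0.512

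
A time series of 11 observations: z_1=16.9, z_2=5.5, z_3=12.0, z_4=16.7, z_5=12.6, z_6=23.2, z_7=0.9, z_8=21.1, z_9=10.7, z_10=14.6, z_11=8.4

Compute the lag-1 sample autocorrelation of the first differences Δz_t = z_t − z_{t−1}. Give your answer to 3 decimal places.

-0.767

First differences Δz: -11.4, 6.5, 4.7, -4.1, 10.6, -22.3, 20.2, -10.4, 3.9, -6.2
Mean of differences = -0.8500
Numerator Σ(Δz_t−Δz̄)(Δz_{t+1}−Δz̄) = -1060.9275
Denominator Σ(Δz_t−Δz̄)² = 1383.3850
r_1(Δz) = -1060.9275 / 1383.3850 = -0.767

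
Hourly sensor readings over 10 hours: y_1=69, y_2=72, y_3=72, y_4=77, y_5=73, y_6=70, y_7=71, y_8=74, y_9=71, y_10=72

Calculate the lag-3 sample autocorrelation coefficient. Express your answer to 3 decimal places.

Mean ȳ = (69 + 72 + 72 + 77 + 73 + 70 + 71 + 74 + 71 + 72)/10 = 72.1000
Σ(y_t−ȳ)(y_{t+3}−ȳ) = (-15.1900) + (-0.0900) + (0.2100) + (-5.3900) + (1.7100) + (2.3100) + (0.1100) = -16.3300
Denominator Σ(y_t−ȳ)² = 44.9000
r_3 = -16.3300 / 44.9000 = -0.364

-0.364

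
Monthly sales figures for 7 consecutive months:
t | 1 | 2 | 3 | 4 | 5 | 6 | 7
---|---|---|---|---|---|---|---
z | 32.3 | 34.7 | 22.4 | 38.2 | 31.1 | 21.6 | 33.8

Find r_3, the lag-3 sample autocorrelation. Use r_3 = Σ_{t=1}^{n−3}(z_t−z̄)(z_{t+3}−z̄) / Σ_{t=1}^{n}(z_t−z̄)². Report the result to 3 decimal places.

0.479

Mean z̄ = (32.3 + 34.7 + 22.4 + 38.2 + 31.1 + 21.6 + 33.8)/7 = 30.5857
Σ(z_t−z̄)(z_{t+3}−z̄) = (13.0531) + (2.1159) + (73.5545) + (24.4745) = 113.1980
Denominator Σ(z_t−z̄)² = 236.1886
r_3 = 113.1980 / 236.1886 = 0.479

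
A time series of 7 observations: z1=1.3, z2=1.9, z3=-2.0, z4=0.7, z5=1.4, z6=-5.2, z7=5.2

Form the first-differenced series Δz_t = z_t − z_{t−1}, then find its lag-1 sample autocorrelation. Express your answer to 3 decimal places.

First differences Δz: 0.6, -3.9, 2.7, 0.7, -6.6, 10.4
Mean of differences = 0.6500
Numerator Σ(Δz_t−Δz̄)(Δz_{t+1}−Δz̄) = -80.0475
Denominator Σ(Δz_t−Δz̄)² = 172.5350
r_1(Δz) = -80.0475 / 172.5350 = -0.464

-0.464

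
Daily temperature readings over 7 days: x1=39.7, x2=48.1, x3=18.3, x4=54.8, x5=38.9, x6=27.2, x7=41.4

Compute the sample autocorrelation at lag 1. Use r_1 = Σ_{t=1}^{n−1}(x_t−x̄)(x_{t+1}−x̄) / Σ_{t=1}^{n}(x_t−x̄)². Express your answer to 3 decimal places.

Mean x̄ = (39.7 + 48.1 + 18.3 + 54.8 + 38.9 + 27.2 + 41.4)/7 = 38.3429
Σ(x_t−x̄)(x_{t+1}−x̄) = (13.2418) + (-195.5610) + (-329.8482) + (9.1690) + (-6.2082) + (-34.0653) = -543.2718
Denominator Σ(x_t−x̄)² = 903.4171
r_1 = -543.2718 / 903.4171 = -0.601

-0.601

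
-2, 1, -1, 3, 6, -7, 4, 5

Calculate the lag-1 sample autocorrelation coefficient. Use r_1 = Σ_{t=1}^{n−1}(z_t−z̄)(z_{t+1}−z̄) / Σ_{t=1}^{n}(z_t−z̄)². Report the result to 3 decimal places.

-0.352

Mean z̄ = (-2 + 1 − 1 + 3 + 6 − 7 + 4 + 5)/8 = 1.1250
Σ(z_t−z̄)(z_{t+1}−z̄) = (0.3906) + (0.2656) + (-3.9844) + (9.1406) + (-39.6094) + (-23.3594) + (11.1406) = -46.0156
Denominator Σ(z_t−z̄)² = 130.8750
r_1 = -46.0156 / 130.8750 = -0.352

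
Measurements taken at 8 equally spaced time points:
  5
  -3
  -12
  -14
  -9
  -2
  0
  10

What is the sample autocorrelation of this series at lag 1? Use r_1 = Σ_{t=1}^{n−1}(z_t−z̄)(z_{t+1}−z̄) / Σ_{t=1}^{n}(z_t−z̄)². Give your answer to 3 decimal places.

Mean z̄ = (5 − 3 − 12 − 14 − 9 − 2 + 0 + 10)/8 = -3.1250
Numerator Σ_{t=1}^{7}(z_t−z̄)(z_{t+1}−z̄) = 198.2344
Denominator Σ(z_t−z̄)² = 480.8750
r_1 = 198.2344 / 480.8750 = 0.412

0.412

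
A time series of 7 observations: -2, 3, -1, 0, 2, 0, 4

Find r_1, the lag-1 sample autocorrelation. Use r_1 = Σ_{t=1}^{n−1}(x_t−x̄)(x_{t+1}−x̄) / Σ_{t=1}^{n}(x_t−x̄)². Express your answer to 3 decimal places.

-0.456

Mean x̄ = (-2 + 3 − 1 + 0 + 2 + 0 + 4)/7 = 0.8571
Deviations from mean: -2.8571, 2.1429, -1.8571, -0.8571, 1.1429, -0.8571, 3.1429
Σ(x_t−x̄)(x_{t+1}−x̄) = (-6.1224) + (-3.9796) + (1.5918) + (-0.9796) + (-0.9796) + (-2.6939) = -13.1633
Denominator Σ(x_t−x̄)² = 28.8571
r_1 = -13.1633 / 28.8571 = -0.456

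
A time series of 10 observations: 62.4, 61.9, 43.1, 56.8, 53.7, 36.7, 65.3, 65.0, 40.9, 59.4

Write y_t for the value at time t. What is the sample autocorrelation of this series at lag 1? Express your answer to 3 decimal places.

Mean ȳ = (62.4 + 61.9 + 43.1 + 56.8 + 53.7 + 36.7 + 65.3 + 65.0 + 40.9 + 59.4)/10 = 54.5200
Numerator Σ_{t=1}^{9}(y_t−ȳ)(y_{t+1}−ȳ) = -327.7484
Denominator Σ(y_t−ȳ)² = 1005.7560
r_1 = -327.7484 / 1005.7560 = -0.326

-0.326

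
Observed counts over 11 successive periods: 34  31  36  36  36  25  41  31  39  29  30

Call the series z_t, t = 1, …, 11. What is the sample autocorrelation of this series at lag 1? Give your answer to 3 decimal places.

Mean z̄ = (34 + 31 + 36 + 36 + 36 + 25 + 41 + 31 + 39 + 29 + 30)/11 = 33.4545
Numerator Σ_{t=1}^{10}(z_t−z̄)(z_{t+1}−z̄) = -121.3884
Denominator Σ(z_t−z̄)² = 222.7273
r_1 = -121.3884 / 222.7273 = -0.545

-0.545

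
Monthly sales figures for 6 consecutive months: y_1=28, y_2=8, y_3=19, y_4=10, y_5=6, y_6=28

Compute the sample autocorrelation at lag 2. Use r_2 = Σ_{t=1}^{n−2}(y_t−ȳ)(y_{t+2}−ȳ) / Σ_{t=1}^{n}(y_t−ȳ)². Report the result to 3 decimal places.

Mean ȳ = (28 + 8 + 19 + 10 + 6 + 28)/6 = 16.5000
Numerator Σ_{t=1}^{4}(y_t−ȳ)(y_{t+2}−ȳ) = -17.0000
Denominator Σ(y_t−ȳ)² = 495.5000
r_2 = -17.0000 / 495.5000 = -0.034

-0.034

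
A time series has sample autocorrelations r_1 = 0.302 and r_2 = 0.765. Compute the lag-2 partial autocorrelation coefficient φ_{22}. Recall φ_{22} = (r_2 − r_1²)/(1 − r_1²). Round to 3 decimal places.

φ_{22} = (r_2 − r_1²) / (1 − r_1²)
r_1² = (0.302)² = 0.091204
Numerator = 0.765 − 0.0912 = 0.6738; denominator = 1 − 0.0912 = 0.9088
φ_{22} = 0.6738 / 0.9088 = 0.741

0.741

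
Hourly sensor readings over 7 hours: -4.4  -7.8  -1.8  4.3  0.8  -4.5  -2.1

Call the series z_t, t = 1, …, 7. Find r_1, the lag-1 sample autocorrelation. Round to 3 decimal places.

Mean z̄ = (-4.4 − 7.8 − 1.8 + 4.3 + 0.8 − 4.5 − 2.1)/7 = -2.2143
Deviations from mean: -2.1857, -5.5857, 0.4143, 6.5143, 3.0143, -2.2857, 0.1143
Σ(z_t−z̄)(z_{t+1}−z̄) = (12.2088) + (-2.3141) + (2.6988) + (19.6359) + (-6.8898) + (-0.2612) = 25.0784
Denominator Σ(z_t−z̄)² = 92.9086
r_1 = 25.0784 / 92.9086 = 0.270

0.270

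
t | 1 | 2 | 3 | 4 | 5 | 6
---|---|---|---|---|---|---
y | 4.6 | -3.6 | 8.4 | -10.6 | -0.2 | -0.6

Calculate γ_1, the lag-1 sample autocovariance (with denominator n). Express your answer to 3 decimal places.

Mean ȳ = (4.6 − 3.6 + 8.4 − 10.6 − 0.2 − 0.6)/6 = -0.3333
Deviations: 4.9333, -3.2667, 8.7333, -10.2667, 0.1333, -0.2667
Σ_{t=1}^{5}(y_t−ȳ)(y_{t+1}−ȳ) = -135.7111
γ_1 = -135.7111 / 6 = -22.619

-22.619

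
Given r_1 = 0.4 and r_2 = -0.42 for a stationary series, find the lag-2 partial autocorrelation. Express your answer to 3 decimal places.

φ_{22} = (r_2 − r_1²) / (1 − r_1²)
r_1² = (0.4)² = 0.16
Numerator = -0.42 − 0.1600 = -0.5800; denominator = 1 − 0.1600 = 0.8400
φ_{22} = -0.5800 / 0.8400 = -0.690

-0.690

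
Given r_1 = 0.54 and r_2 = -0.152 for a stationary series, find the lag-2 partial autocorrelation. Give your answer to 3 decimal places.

-0.626

φ_{22} = (r_2 − r_1²) / (1 − r_1²)
r_1² = (0.54)² = 0.2916
Numerator = -0.152 − 0.2916 = -0.4436; denominator = 1 − 0.2916 = 0.7084
φ_{22} = -0.4436 / 0.7084 = -0.626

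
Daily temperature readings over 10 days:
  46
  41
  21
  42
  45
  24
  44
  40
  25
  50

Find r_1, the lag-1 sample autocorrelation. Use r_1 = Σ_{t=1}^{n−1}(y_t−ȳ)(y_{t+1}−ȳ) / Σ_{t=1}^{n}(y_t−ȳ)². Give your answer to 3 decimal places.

-0.434

Mean ȳ = (46 + 41 + 21 + 42 + 45 + 24 + 44 + 40 + 25 + 50)/10 = 37.8000
Numerator Σ_{t=1}^{9}(y_t−ȳ)(y_{t+1}−ȳ) = -423.4400
Denominator Σ(y_t−ȳ)² = 975.6000
r_1 = -423.4400 / 975.6000 = -0.434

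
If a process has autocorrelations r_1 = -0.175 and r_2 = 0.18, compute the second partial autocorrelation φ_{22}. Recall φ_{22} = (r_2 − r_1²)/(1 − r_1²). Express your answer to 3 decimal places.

φ_{22} = (r_2 − r_1²) / (1 − r_1²)
r_1² = (-0.175)² = 0.030625
Numerator = 0.18 − 0.0306 = 0.1494; denominator = 1 − 0.0306 = 0.9694
φ_{22} = 0.1494 / 0.9694 = 0.154

0.154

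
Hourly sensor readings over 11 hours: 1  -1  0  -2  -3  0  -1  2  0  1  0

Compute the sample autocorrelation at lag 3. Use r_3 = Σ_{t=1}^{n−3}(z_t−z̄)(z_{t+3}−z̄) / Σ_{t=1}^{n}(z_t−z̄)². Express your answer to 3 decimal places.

-0.263

Mean z̄ = (1 − 1 + 0 − 2 − 3 + 0 − 1 + 2 + 0 + 1 + 0)/11 = -0.2727
Numerator Σ_{t=1}^{8}(z_t−z̄)(z_{t+3}−z̄) = -5.3140
Denominator Σ(z_t−z̄)² = 20.1818
r_3 = -5.3140 / 20.1818 = -0.263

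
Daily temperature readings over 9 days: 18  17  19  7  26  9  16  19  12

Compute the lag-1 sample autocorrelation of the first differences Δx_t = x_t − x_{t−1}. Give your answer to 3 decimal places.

-0.771

First differences Δx: -1, 2, -12, 19, -17, 7, 3, -7
Mean of differences = -0.7500
Numerator Σ(Δx_t−Δx̄)(Δx_{t+1}−Δx̄) = -695.0625
Denominator Σ(Δx_t−Δx̄)² = 901.5000
r_1(Δx) = -695.0625 / 901.5000 = -0.771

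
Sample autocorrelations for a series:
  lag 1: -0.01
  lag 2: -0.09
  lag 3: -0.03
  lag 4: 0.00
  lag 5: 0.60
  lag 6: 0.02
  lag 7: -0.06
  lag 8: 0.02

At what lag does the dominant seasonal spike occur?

The largest autocorrelation is r_5 = 0.60; the remaining lags stay at or below 0.02.
The dominant spike at lag 5 indicates a seasonal period of 5.

5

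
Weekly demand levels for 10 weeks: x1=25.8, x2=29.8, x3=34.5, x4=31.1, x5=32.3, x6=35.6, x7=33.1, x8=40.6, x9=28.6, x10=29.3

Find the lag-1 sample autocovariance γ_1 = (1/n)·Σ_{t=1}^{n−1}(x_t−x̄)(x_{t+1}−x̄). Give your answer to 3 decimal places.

Mean x̄ = (25.8 + 29.8 + 34.5 + 31.1 + 32.3 + 35.6 + 33.1 + 40.6 + 28.6 + 29.3)/10 = 32.0700
Σ_{t=1}^{9}(x_t−x̄)(x_{t+1}−x̄) = -0.6169
γ_1 = -0.6169 / 10 = -0.062

-0.062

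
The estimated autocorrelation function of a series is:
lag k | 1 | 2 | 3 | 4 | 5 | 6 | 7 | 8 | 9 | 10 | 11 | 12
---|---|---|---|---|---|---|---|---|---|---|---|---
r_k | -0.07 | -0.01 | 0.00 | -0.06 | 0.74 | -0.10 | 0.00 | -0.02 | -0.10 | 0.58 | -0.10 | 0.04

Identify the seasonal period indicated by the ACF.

The largest autocorrelation is r_5 = 0.74, with a weaker echo at lag 10 (0.58); the remaining lags stay at or below 0.04.
The dominant spike at lag 5 indicates a seasonal period of 5.

5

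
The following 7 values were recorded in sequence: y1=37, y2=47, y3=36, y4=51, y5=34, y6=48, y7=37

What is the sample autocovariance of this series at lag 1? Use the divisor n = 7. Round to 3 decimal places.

Mean ȳ = (37 + 47 + 36 + 51 + 34 + 48 + 37)/7 = 41.4286
Deviations: -4.4286, 5.5714, -5.4286, 9.5714, -7.4286, 6.5714, -4.4286
Σ_{t=1}^{6}(y_t−ȳ)(y_{t+1}−ȳ) = -255.8980
γ_1 = -255.8980 / 7 = -36.557

-36.557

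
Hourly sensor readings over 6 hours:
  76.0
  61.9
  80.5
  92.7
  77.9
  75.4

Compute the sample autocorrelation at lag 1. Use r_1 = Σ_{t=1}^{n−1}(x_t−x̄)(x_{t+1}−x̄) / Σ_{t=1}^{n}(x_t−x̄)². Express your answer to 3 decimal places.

Mean x̄ = (76.0 + 61.9 + 80.5 + 92.7 + 77.9 + 75.4)/6 = 77.4000
Σ(x_t−x̄)(x_{t+1}−x̄) = (21.7000) + (-48.0500) + (47.4300) + (7.6500) + (-1.0000) = 27.7300
Denominator Σ(x_t−x̄)² = 490.1600
r_1 = 27.7300 / 490.1600 = 0.057

0.057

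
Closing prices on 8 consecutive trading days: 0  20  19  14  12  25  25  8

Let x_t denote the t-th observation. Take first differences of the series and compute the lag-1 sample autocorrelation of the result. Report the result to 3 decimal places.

-0.043

First differences Δx: 20, -1, -5, -2, 13, 0, -17
Mean of differences = 1.1429
Numerator Σ(Δx_t−Δx̄)(Δx_{t+1}−Δx̄) = -38.0204
Denominator Σ(Δx_t−Δx̄)² = 878.8571
r_1(Δx) = -38.0204 / 878.8571 = -0.043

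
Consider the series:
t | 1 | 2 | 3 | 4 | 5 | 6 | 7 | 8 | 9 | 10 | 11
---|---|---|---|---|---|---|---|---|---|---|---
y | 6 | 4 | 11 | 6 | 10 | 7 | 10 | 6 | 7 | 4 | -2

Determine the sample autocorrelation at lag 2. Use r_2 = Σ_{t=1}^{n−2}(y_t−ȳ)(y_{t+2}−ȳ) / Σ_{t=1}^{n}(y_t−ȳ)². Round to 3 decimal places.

Mean ȳ = (6 + 4 + 11 + 6 + 10 + 7 + 10 + 6 + 7 + 4 − 2)/11 = 6.2727
Numerator Σ_{t=1}^{9}(y_t−ȳ)(y_{t+2}−ȳ) = 27.7603
Denominator Σ(y_t−ȳ)² = 130.1818
r_2 = 27.7603 / 130.1818 = 0.213

0.213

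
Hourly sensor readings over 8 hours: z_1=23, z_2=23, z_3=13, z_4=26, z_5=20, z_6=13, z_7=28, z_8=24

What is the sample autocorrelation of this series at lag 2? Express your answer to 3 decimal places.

Mean z̄ = (23 + 23 + 13 + 26 + 20 + 13 + 28 + 24)/8 = 21.2500
Deviations from mean: 1.7500, 1.7500, -8.2500, 4.7500, -1.2500, -8.2500, 6.7500, 2.7500
Numerator Σ_{t=1}^{6}(z_t−z̄)(z_{t+2}−z̄) = -66.1250
Denominator Σ(z_t−z̄)² = 219.5000
r_2 = -66.1250 / 219.5000 = -0.301

-0.301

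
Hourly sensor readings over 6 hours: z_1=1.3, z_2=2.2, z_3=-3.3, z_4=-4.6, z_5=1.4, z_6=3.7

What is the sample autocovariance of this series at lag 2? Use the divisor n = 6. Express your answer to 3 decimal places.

Mean z̄ = (1.3 + 2.2 − 3.3 − 4.6 + 1.4 + 3.7)/6 = 0.1167
Σ_{t=1}^{4}(z_t−z̄)(z_{t+2}−z̄) = -35.1556
γ_2 = -35.1556 / 6 = -5.859

-5.859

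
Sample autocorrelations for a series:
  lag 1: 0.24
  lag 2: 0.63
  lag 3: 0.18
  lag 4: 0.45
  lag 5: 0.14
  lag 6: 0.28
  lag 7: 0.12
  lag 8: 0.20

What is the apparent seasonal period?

The largest autocorrelation is r_2 = 0.63, with weaker echoes at lags 4 (0.45) and 6 (0.28); the remaining lags stay at or below 0.24.
The dominant spike at lag 2 indicates a seasonal period of 2.

2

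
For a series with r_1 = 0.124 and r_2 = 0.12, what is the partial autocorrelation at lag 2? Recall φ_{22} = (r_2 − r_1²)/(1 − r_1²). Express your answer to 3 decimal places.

0.106

φ_{22} = (r_2 − r_1²) / (1 − r_1²)
r_1² = (0.124)² = 0.015376
Numerator = 0.12 − 0.0154 = 0.1046; denominator = 1 − 0.0154 = 0.9846
φ_{22} = 0.1046 / 0.9846 = 0.106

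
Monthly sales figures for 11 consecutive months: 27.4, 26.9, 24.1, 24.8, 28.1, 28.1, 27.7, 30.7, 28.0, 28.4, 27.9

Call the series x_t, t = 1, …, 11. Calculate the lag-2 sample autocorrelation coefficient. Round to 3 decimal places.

Mean x̄ = (27.4 + 26.9 + 24.1 + 24.8 + 28.1 + 28.1 + 27.7 + 30.7 + 28.0 + 28.4 + 27.9)/11 = 27.4636
Numerator Σ_{t=1}^{9}(x_t−x̄)(x_{t+2}−x̄) = 3.4810
Denominator Σ(x_t−x̄)² = 31.4255
r_2 = 3.4810 / 31.4255 = 0.111

0.111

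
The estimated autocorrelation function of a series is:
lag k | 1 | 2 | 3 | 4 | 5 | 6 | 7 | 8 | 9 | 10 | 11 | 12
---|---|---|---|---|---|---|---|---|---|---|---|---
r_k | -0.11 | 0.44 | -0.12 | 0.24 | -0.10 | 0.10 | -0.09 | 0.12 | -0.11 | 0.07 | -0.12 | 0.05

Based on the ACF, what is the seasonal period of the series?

2

The largest autocorrelation is r_2 = 0.44, with a weaker echo at lag 4 (0.24); the remaining lags stay at or below 0.12.
The dominant spike at lag 2 indicates a seasonal period of 2.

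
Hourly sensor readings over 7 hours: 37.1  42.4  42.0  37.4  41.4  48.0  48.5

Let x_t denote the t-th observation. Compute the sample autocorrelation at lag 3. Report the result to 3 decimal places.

-0.051

Mean x̄ = (37.1 + 42.4 + 42.0 + 37.4 + 41.4 + 48.0 + 48.5)/7 = 42.4000
Deviations from mean: -5.3000, 0.0000, -0.4000, -5.0000, -1.0000, 5.6000, 6.1000
Σ(x_t−x̄)(x_{t+3}−x̄) = (26.5000) + (0.0000) + (-2.2400) + (-30.5000) = -6.2400
Denominator Σ(x_t−x̄)² = 122.8200
r_3 = -6.2400 / 122.8200 = -0.051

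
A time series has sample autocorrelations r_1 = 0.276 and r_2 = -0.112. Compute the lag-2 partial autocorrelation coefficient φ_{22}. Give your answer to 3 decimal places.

φ_{22} = (r_2 − r_1²) / (1 − r_1²)
r_1² = (0.276)² = 0.076176
Numerator = -0.112 − 0.0762 = -0.1882; denominator = 1 − 0.0762 = 0.9238
φ_{22} = -0.1882 / 0.9238 = -0.204

-0.204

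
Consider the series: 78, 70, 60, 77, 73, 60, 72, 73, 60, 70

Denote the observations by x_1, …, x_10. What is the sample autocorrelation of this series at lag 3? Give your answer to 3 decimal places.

0.649

Mean x̄ = (78 + 70 + 60 + 77 + 73 + 60 + 72 + 73 + 60 + 70)/10 = 69.3000
Σ(x_t−x̄)(x_{t+3}−x̄) = (66.9900) + (2.5900) + (86.4900) + (20.7900) + (13.6900) + (86.4900) + (1.8900) = 278.9300
Denominator Σ(x_t−x̄)² = 430.1000
r_3 = 278.9300 / 430.1000 = 0.649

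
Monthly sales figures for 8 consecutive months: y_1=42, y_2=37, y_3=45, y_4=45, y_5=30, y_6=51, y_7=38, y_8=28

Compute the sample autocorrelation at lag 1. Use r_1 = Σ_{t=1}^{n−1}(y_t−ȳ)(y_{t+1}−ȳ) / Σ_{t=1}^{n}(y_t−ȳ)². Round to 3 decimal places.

-0.352

Mean ȳ = (42 + 37 + 45 + 45 + 30 + 51 + 38 + 28)/8 = 39.5000
Deviations from mean: 2.5000, -2.5000, 5.5000, 5.5000, -9.5000, 11.5000, -1.5000, -11.5000
Σ(y_t−ȳ)(y_{t+1}−ȳ) = (-6.2500) + (-13.7500) + (30.2500) + (-52.2500) + (-109.2500) + (-17.2500) + (17.2500) = -151.2500
Denominator Σ(y_t−ȳ)² = 430.0000
r_1 = -151.2500 / 430.0000 = -0.352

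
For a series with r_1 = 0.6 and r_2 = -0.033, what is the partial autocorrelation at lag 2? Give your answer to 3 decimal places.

-0.614

φ_{22} = (r_2 − r_1²) / (1 − r_1²)
r_1² = (0.6)² = 0.36
Numerator = -0.033 − 0.3600 = -0.3930; denominator = 1 − 0.3600 = 0.6400
φ_{22} = -0.3930 / 0.6400 = -0.614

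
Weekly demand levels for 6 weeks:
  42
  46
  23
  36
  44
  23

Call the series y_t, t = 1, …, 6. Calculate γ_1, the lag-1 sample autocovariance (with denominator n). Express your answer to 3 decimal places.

Mean ȳ = (42 + 46 + 23 + 36 + 44 + 23)/6 = 35.6667
Σ_{t=1}^{5}(y_t−ȳ)(y_{t+1}−ȳ) = -172.4444
γ_1 = -172.4444 / 6 = -28.741

-28.741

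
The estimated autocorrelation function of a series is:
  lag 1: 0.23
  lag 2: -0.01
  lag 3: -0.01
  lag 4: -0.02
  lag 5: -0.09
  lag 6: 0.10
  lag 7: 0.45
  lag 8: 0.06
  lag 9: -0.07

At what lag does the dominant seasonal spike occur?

The largest autocorrelation is r_7 = 0.45; the remaining lags stay at or below 0.23.
The dominant spike at lag 7 indicates a seasonal period of 7.

7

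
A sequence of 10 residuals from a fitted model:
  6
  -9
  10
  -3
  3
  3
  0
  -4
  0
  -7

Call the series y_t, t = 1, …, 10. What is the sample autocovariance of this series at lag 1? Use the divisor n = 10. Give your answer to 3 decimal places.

Mean ȳ = (6 − 9 + 10 − 3 + 3 + 3 + 0 − 4 + 0 − 7)/10 = -0.1000
Σ_{t=1}^{9}(y_t−ȳ)(y_{t+1}−ȳ) = -174.0100
γ_1 = -174.0100 / 10 = -17.401

-17.401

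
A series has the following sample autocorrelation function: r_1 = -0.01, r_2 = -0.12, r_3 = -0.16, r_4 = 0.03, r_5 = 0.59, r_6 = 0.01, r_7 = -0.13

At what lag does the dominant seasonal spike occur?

5

The largest autocorrelation is r_5 = 0.59; the remaining lags stay at or below 0.03.
The dominant spike at lag 5 indicates a seasonal period of 5.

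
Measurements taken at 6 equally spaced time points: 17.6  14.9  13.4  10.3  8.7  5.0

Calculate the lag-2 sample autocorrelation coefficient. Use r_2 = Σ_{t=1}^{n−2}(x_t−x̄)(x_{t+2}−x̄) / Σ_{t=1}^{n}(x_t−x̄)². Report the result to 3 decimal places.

Mean x̄ = (17.6 + 14.9 + 13.4 + 10.3 + 8.7 + 5.0)/6 = 11.6500
Σ(x_t−x̄)(x_{t+2}−x̄) = (10.4125) + (-4.3875) + (-5.1625) + (8.9775) = 9.8400
Denominator Σ(x_t−x̄)² = 103.7750
r_2 = 9.8400 / 103.7750 = 0.095

0.095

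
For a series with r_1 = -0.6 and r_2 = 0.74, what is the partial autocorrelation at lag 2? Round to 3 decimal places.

0.594

φ_{22} = (r_2 − r_1²) / (1 − r_1²)
r_1² = (-0.6)² = 0.36
Numerator = 0.74 − 0.3600 = 0.3800; denominator = 1 − 0.3600 = 0.6400
φ_{22} = 0.3800 / 0.6400 = 0.594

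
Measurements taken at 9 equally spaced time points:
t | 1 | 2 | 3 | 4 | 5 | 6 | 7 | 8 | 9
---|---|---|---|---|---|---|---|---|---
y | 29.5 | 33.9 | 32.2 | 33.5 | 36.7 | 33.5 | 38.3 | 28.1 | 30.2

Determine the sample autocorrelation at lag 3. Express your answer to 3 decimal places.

-0.173

Mean ȳ = (29.5 + 33.9 + 32.2 + 33.5 + 36.7 + 33.5 + 38.3 + 28.1 + 30.2)/9 = 32.8778
Numerator Σ_{t=1}^{6}(y_t−ȳ)(y_{t+3}−ȳ) = -15.1704
Denominator Σ(y_t−ȳ)² = 87.6956
r_3 = -15.1704 / 87.6956 = -0.173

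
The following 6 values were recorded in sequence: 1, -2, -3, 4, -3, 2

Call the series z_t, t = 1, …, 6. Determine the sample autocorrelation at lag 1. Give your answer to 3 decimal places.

Mean z̄ = (1 − 2 − 3 + 4 − 3 + 2)/6 = -0.1667
Deviations from mean: 1.1667, -1.8333, -2.8333, 4.1667, -2.8333, 2.1667
Numerator Σ_{t=1}^{5}(z_t−z̄)(z_{t+1}−z̄) = -26.6944
Denominator Σ(z_t−z̄)² = 42.8333
r_1 = -26.6944 / 42.8333 = -0.623

-0.623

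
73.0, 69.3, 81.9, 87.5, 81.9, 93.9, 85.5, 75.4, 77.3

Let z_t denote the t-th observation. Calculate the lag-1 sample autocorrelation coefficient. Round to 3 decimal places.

0.343

Mean z̄ = (73.0 + 69.3 + 81.9 + 87.5 + 81.9 + 93.9 + 85.5 + 75.4 + 77.3)/9 = 80.6333
Numerator Σ_{t=1}^{8}(z_t−z̄)(z_{t+1}−z̄) = 162.8956
Denominator Σ(z_t−z̄)² = 475.2600
r_1 = 162.8956 / 475.2600 = 0.343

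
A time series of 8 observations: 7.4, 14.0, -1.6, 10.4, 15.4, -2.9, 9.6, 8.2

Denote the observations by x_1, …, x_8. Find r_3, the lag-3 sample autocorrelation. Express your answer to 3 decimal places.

Mean x̄ = (7.4 + 14.0 − 1.6 + 10.4 + 15.4 − 2.9 + 9.6 + 8.2)/8 = 7.5625
Σ(x_t−x̄)(x_{t+3}−x̄) = (-0.4611) + (50.4539) + (95.8627) + (5.7814) + (4.9964) = 156.6333
Denominator Σ(x_t−x̄)² = 308.9188
r_3 = 156.6333 / 308.9188 = 0.507

0.507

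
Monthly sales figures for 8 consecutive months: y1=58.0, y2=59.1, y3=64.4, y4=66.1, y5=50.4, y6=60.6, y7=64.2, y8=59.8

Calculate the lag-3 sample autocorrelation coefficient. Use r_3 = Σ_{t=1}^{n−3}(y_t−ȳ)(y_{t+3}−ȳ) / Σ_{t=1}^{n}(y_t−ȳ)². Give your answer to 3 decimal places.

Mean ȳ = (58.0 + 59.1 + 64.4 + 66.1 + 50.4 + 60.6 + 64.2 + 59.8)/8 = 60.3250
Σ(y_t−ȳ)(y_{t+3}−ȳ) = (-13.4269) + (12.1581) + (1.1206) + (22.3781) + (5.2106) = 27.4406
Denominator Σ(y_t−ȳ)² = 170.7350
r_3 = 27.4406 / 170.7350 = 0.161

0.161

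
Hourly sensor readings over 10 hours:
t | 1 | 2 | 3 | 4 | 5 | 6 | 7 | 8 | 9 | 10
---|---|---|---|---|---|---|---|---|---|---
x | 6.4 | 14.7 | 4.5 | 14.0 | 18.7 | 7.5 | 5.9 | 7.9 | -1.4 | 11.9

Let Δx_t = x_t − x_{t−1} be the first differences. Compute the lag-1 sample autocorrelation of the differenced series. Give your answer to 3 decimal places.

First differences Δx: 8.3, -10.2, 9.5, 4.7, -11.2, -1.6, 2.0, -9.3, 13.3
Mean of differences = 0.6111
Numerator Σ(Δx_t−Δx̄)(Δx_{t+1}−Δx̄) = -307.6546
Denominator Σ(Δx_t−Δx̄)² = 677.2889
r_1(Δx) = -307.6546 / 677.2889 = -0.454

-0.454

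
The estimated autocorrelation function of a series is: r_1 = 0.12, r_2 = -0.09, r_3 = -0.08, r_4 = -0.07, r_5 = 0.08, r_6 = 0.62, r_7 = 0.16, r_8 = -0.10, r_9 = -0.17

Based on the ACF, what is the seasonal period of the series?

6

The largest autocorrelation is r_6 = 0.62; the remaining lags stay at or below 0.16.
The dominant spike at lag 6 indicates a seasonal period of 6.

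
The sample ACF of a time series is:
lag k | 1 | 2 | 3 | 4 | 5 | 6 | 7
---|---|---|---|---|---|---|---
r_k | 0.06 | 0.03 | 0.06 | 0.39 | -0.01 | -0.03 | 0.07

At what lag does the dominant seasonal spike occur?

The largest autocorrelation is r_4 = 0.39; the remaining lags stay at or below 0.07.
The dominant spike at lag 4 indicates a seasonal period of 4.

4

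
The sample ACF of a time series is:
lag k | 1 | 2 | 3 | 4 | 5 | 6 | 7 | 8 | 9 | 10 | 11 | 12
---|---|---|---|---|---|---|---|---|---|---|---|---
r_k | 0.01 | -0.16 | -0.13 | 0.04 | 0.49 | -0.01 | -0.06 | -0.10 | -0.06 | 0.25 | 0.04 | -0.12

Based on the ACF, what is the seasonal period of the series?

5

The largest autocorrelation is r_5 = 0.49, with a weaker echo at lag 10 (0.25); the remaining lags stay at or below 0.04.
The dominant spike at lag 5 indicates a seasonal period of 5.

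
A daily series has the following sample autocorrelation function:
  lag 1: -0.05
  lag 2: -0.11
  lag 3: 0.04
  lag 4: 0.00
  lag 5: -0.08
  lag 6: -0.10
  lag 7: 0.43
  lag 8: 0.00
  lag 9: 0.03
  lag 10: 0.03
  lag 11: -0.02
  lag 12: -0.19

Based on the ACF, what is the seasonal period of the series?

7

The largest autocorrelation is r_7 = 0.43; the remaining lags stay at or below 0.04.
The dominant spike at lag 7 indicates a seasonal period of 7.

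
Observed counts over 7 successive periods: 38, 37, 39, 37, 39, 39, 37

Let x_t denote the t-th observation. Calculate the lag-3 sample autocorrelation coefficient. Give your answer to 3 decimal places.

0.167

Mean x̄ = (38 + 37 + 39 + 37 + 39 + 39 + 37)/7 = 38.0000
Numerator Σ_{t=1}^{4}(x_t−x̄)(x_{t+3}−x̄) = 1.0000
Denominator Σ(x_t−x̄)² = 6.0000
r_3 = 1.0000 / 6.0000 = 0.167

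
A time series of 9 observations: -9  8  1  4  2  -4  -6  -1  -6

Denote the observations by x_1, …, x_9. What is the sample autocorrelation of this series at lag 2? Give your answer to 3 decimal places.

Mean x̄ = (-9 + 8 + 1 + 4 + 2 − 4 − 6 − 1 − 6)/9 = -1.2222
Σ(x_t−x̄)(x_{t+2}−x̄) = (-17.2840) + (48.1605) + (7.1605) + (-14.5062) + (-15.3951) + (-0.6173) + (22.8272) = 30.3457
Denominator Σ(x_t−x̄)² = 241.5556
r_2 = 30.3457 / 241.5556 = 0.126

0.126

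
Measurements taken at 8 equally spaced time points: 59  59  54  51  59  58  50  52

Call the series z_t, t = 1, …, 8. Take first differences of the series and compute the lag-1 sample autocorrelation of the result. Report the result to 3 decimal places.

First differences Δz: 0, -5, -3, 8, -1, -8, 2
Mean of differences = -1.0000
Numerator Σ(Δz_t−Δz̄)(Δz_{t+1}−Δz̄) = -35.0000
Denominator Σ(Δz_t−Δz̄)² = 160.0000
r_1(Δz) = -35.0000 / 160.0000 = -0.219

-0.219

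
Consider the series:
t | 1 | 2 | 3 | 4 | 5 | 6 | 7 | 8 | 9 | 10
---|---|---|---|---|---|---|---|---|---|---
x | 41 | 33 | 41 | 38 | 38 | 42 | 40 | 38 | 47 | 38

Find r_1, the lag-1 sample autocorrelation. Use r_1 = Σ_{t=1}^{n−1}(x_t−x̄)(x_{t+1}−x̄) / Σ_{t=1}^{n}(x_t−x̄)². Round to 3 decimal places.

Mean x̄ = (41 + 33 + 41 + 38 + 38 + 42 + 40 + 38 + 47 + 38)/10 = 39.6000
Numerator Σ_{t=1}^{9}(x_t−x̄)(x_{t+1}−x̄) = -45.3600
Denominator Σ(x_t−x̄)² = 118.4000
r_1 = -45.3600 / 118.4000 = -0.383

-0.383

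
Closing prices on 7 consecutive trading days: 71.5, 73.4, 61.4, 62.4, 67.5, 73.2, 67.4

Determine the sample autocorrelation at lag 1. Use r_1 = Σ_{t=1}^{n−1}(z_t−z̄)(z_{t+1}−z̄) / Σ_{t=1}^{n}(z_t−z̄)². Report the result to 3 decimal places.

Mean z̄ = (71.5 + 73.4 + 61.4 + 62.4 + 67.5 + 73.2 + 67.4)/7 = 68.1143
Deviations from mean: 3.3857, 5.2857, -6.7143, -5.7143, -0.6143, 5.0857, -0.7143
Σ(z_t−z̄)(z_{t+1}−z̄) = (17.8959) + (-35.4898) + (38.3673) + (3.5102) + (-3.1241) + (-3.6327) = 17.5269
Denominator Σ(z_t−z̄)² = 143.8886
r_1 = 17.5269 / 143.8886 = 0.122

0.122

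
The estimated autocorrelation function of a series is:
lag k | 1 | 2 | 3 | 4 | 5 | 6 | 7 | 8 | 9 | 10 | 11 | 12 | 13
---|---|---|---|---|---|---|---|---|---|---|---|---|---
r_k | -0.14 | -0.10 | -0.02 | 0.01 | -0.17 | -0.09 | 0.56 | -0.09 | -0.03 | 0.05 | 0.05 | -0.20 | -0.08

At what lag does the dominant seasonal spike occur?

The largest autocorrelation is r_7 = 0.56; the remaining lags stay at or below 0.05.
The dominant spike at lag 7 indicates a seasonal period of 7.

7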